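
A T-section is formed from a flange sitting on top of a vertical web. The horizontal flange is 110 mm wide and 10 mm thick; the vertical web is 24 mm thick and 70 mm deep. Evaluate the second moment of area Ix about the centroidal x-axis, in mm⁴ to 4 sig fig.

Split into non-overlapping primitives; take the origin at the lower-left of the bounding box.
Flange: 110 × 10, A = 1 100 mm², y = 75 mm, Ī = 9166.67 mm⁴.
Web: 24 × 70, A = 1 680 mm², y = 35 mm, Ī = 686 000 mm⁴.
Centroid: ȳ = ΣA·y / ΣA = 50.8273 mm.
Transfer each piece to the centroidal x-axis using Ī + A·d² with d = y − 50.8273:
  flange: d = 24.1727 mm → contributes +651 916 mm⁴
  web: d = -15.8273 mm → contributes +1 106 848 mm⁴
Total I = 1 758 764 mm⁴.

Ix ≈ 1.759 × 10⁶ mm⁴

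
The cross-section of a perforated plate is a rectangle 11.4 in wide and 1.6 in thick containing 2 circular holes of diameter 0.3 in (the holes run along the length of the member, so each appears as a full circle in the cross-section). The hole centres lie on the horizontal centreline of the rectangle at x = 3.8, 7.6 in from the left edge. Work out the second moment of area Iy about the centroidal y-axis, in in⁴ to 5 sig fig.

Iy ≈ 197.03 in⁴

Split into non-overlapping primitives; take the origin at the lower-left of the bounding box.
Plate: 11.4 × 1.6, A = 18.24 in², x = 5.7 in, Ī = 197.5392 in⁴.
Hole 1 (subtracted): ⌀0.3, A = 0.07068583 in², x = 3.8 in, Ī = 0.0003976078 in⁴.
Hole 2 (subtracted): ⌀0.3, A = 0.07068583 in², x = 7.6 in, Ī = 0.0003976078 in⁴.
By symmetry the centroid is at mid-width, x̄ = 5.7 in.
Transfer each piece to the centroidal y-axis using Ī + A·d² with d = x − 5.7:
  plate: d = 0 in → contributes +197.5392 in⁴
  hole 1: d = -1.9 in → contributes −0.2555735 in⁴
  hole 2: d = 1.9 in → contributes −0.2555735 in⁴
Total I = 197.0281 in⁴.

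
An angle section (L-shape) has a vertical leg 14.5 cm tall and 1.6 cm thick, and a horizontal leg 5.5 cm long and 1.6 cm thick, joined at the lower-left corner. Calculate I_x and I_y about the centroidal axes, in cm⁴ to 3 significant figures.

I_x ≈ 612 cm⁴, I_y ≈ 50.0 cm⁴

Split into non-overlapping primitives; take the origin at the lower-left of the bounding box.
Vertical leg: 1.6 × 14.5, A = 23.2 cm², y = 7.25 cm, Ī = 406.48 cm⁴.
Horizontal leg (remainder): 3.9 × 1.6, A = 6.24 cm², y = 0.8 cm, Ī = 1.3312 cm⁴.
Centroid: ȳ = ΣA·y / ΣA = 5.8829 cm.
Transfer each piece to the centroidal x-axis using Ī + A·d² with d = y − 5.8829:
  vertical leg: d = 1.3671 cm → contributes +449.84 cm⁴
  horizontal leg (remainder): d = -5.0829 cm → contributes +162.55 cm⁴
Total I = 612.39 cm⁴.
For the y-axis: x̄ = 1.3829 cm.
Repeating about the centroidal y-axis gives I_y = 50.046 cm⁴.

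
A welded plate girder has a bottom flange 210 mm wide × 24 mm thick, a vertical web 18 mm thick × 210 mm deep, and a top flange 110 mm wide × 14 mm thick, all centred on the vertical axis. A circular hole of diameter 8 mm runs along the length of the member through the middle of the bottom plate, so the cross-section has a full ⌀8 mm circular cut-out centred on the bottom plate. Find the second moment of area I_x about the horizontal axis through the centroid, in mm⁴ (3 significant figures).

I_x ≈ 8.54 × 10⁷ mm⁴

Break the section into simple shapes (no overlaps), measuring from the bottom-left corner of the bounding box.
Bottom plate: 210 × 24, A = 5 040 mm², y = 12 mm, Ī = 241 920 mm⁴.
Web plate: 18 × 210, A = 3 780 mm², y = 129 mm, Ī = 13 891 500 mm⁴.
Top plate: 110 × 14, A = 1 540 mm², y = 241 mm, Ī = 25 153 mm⁴.
Hole (subtracted): ⌀8, A = 50.265 mm², y = 12 mm, Ī = 201.06 mm⁴.
Centroid: ȳ = ΣA·y / ΣA = 89.104 mm.
Transfer each piece to the horizontal axis through the centroid using Ī + A·d² with d = y − 89.104:
  bottom plate: d = -77.104 mm → contributes +30 204 722 mm⁴
  web plate: d = 39.896 mm → contributes +19 908 143 mm⁴
  top plate: d = 151.9 mm → contributes +35 556 722 mm⁴
  hole: d = -77.104 mm → contributes −299 029 mm⁴
Total I = 85 370 557 mm⁴.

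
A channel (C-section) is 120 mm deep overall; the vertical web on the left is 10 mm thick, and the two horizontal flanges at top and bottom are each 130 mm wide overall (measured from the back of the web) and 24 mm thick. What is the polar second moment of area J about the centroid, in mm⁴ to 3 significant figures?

Split into non-overlapping primitives; take the origin at the lower-left of the bounding box.
Web: 10 × 120, A = 1 200 mm², y = 60 mm, Ī = 1 440 000 mm⁴.
Top flange (beyond web): 120 × 24, A = 2 880 mm², y = 108 mm, Ī = 138 240 mm⁴.
Bottom flange (beyond web): 120 × 24, A = 2 880 mm², y = 12 mm, Ī = 138 240 mm⁴.
By symmetry the centroid is at mid-height, ȳ = 60 mm.
Transfer each piece to the centroidal x-axis using Ī + A·d² with d = y − 60:
  web: d = 0 mm → contributes +1 440 000 mm⁴
  top flange (beyond web): d = 48 mm → contributes +6 773 760 mm⁴
  bottom flange (beyond web): d = -48 mm → contributes +6 773 760 mm⁴
Total I = 14 987 520 mm⁴.
For the y-axis: x̄ = 58.793 mm.
Repeating about the centroidal y-axis gives I_y = 11 117 862 mm⁴.
Polar second moment: J = I_x + I_y = 26 105 382 mm⁴.

J ≈ 2.61 × 10⁷ mm⁴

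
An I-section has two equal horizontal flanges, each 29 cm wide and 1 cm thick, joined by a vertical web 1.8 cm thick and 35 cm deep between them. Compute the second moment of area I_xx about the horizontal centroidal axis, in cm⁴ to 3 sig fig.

Split into non-overlapping primitives; take the origin at the lower-left of the bounding box.
Bottom flange: 29 × 1, A = 29 cm², y = 0.5 cm, Ī = 2.4167 cm⁴.
Web: 1.8 × 35, A = 63 cm², y = 18.5 cm, Ī = 6431.3 cm⁴.
Top flange: 29 × 1, A = 29 cm², y = 36.5 cm, Ī = 2.4167 cm⁴.
By symmetry the centroid is at mid-height, ȳ = 18.5 cm.
Transfer each piece to the horizontal centroidal axis using Ī + A·d² with d = y − 18.5:
  bottom flange: d = -18 cm → contributes +9398.4 cm⁴
  web: d = 0 cm → contributes +6431.3 cm⁴
  top flange: d = 18 cm → contributes +9398.4 cm⁴
Total I = 25 228 cm⁴.

I_xx ≈ 2.52 × 10⁴ cm⁴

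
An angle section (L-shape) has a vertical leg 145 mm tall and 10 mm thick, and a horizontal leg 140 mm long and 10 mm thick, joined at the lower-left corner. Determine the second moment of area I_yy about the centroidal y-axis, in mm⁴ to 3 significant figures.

I_yy ≈ 5.20 × 10⁶ mm⁴

Decompose the section into non-overlapping parts with the origin at the bottom-left of its bounding rectangle.
Vertical leg: 10 × 145, A = 1 450 mm², x = 5 mm, Ī = 12 083 mm⁴.
Horizontal leg (remainder): 130 × 10, A = 1 300 mm², x = 75 mm, Ī = 1 830 833 mm⁴.
Centroid: x̄ = ΣA·x / ΣA = 38.091 mm.
Transfer each piece to the centroidal y-axis using Ī + A·d² with d = x − 38.091:
  vertical leg: d = -33.091 mm → contributes +1 599 845 mm⁴
  horizontal leg (remainder): d = 36.909 mm → contributes +3 601 799 mm⁴
Total I = 5 201 644 mm⁴.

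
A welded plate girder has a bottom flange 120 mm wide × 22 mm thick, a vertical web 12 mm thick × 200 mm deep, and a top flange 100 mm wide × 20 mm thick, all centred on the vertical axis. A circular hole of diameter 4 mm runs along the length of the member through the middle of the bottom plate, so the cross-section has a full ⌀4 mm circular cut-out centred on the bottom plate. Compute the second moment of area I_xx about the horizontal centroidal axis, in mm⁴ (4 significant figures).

Split into non-overlapping primitives; take the origin at the lower-left of the bounding box.
Bottom plate: 120 × 22, A = 2 640 mm², y = 11 mm, Ī = 106 480 mm⁴.
Web plate: 12 × 200, A = 2 400 mm², y = 122 mm, Ī = 8 000 000 mm⁴.
Top plate: 100 × 20, A = 2 000 mm², y = 232 mm, Ī = 66666.7 mm⁴.
Hole (subtracted): ⌀4, A = 12.5664 mm², y = 11 mm, Ī = 12.5664 mm⁴.
Centroid: ȳ = ΣA·y / ΣA = 111.805 mm.
Transfer each piece to the horizontal centroidal axis using Ī + A·d² with d = y − 111.805:
  bottom plate: d = -100.805 mm → contributes +26 933 197 mm⁴
  web plate: d = 10.1951 mm → contributes +8 249 454 mm⁴
  top plate: d = 120.195 mm → contributes +28 960 373 mm⁴
  hole: d = -100.805 mm → contributes −127 707 mm⁴
Total I = 64 015 317 mm⁴.

I_xx ≈ 6.402 × 10⁷ mm⁴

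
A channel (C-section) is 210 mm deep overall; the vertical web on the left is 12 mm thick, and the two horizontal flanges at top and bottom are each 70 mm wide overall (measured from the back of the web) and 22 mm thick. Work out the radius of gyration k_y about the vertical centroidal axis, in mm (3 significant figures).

k_y ≈ 21.3 mm

Break the section into simple shapes (no overlaps), measuring from the bottom-left corner of the bounding box.
Web: 12 × 210, A = 2 520 mm², x = 6 mm, Ī = 30 240 mm⁴.
Top flange (beyond web): 58 × 22, A = 1 276 mm², x = 41 mm, Ī = 357 705 mm⁴.
Bottom flange (beyond web): 58 × 22, A = 1 276 mm², x = 41 mm, Ī = 357 705 mm⁴.
Centroid: x̄ = ΣA·x / ΣA = 23.61 mm.
Transfer each piece to the vertical centroidal axis using Ī + A·d² with d = x − 23.61:
  web: d = -17.61 mm → contributes +811 759 mm⁴
  top flange (beyond web): d = 17.39 mm → contributes +743 565 mm⁴
  bottom flange (beyond web): d = 17.39 mm → contributes +743 565 mm⁴
Total I = 2 298 889 mm⁴.
Radius of gyration: k = √(I/A) = √(2 298 889 / 5 072) = 21.29 mm.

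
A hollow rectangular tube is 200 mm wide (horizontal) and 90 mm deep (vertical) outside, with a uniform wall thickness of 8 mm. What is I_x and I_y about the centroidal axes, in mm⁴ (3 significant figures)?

Treat the section as a set of non-overlapping primitives; coordinates are from the bounding-box lower-left.
Outer rectangle: 200 × 90, A = 18 000 mm², y = 45 mm, Ī = 12 150 000 mm⁴.
Inner void (subtracted): 184 × 74, A = 13 616 mm², y = 45 mm, Ī = 6 213 435 mm⁴.
By symmetry the centroid is at mid-height, ȳ = 45 mm.
All pieces are centred on the centroidal x-axis, so I = ΣĪ (holes subtracted) = 5 936 565 mm⁴.
Repeating about the centroidal y-axis gives I_y = 21 584 725 mm⁴.

I_x ≈ 5.94 × 10⁶ mm⁴, I_y ≈ 2.16 × 10⁷ mm⁴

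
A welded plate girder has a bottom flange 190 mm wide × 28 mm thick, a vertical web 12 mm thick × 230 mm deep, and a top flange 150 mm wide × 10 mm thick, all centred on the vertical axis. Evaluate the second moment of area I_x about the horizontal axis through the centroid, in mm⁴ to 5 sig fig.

I_x ≈ 9.5902 × 10⁷ mm⁴

Split into non-overlapping primitives; take the origin at the lower-left of the bounding box.
Bottom plate: 190 × 28, A = 5 320 mm², y = 14 mm, Ī = 347573.3 mm⁴.
Web plate: 12 × 230, A = 2 760 mm², y = 143 mm, Ī = 12 167 000 mm⁴.
Top plate: 150 × 10, A = 1 500 mm², y = 263 mm, Ī = 12 500 mm⁴.
Centroid: ȳ = ΣA·y / ΣA = 90.1524 mm.
Transfer each piece to the horizontal axis through the centroid using Ī + A·d² with d = y − 90.1524:
  bottom plate: d = -76.1524 mm → contributes +31 199 254 mm⁴
  web plate: d = 52.8476 mm → contributes +19 875 318 mm⁴
  top plate: d = 172.8476 mm → contributes +44 826 939 mm⁴
Total I = 95 901 511 mm⁴.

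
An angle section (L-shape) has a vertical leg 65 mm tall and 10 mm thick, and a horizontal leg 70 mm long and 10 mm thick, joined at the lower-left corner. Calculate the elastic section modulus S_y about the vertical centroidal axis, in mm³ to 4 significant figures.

S_y ≈ 1.178 × 10⁴ mm³

Treat the section as a set of non-overlapping primitives; coordinates are from the bounding-box lower-left.
Vertical leg: 10 × 65, A = 650 mm², x = 5 mm, Ī = 5416.67 mm⁴.
Horizontal leg (remainder): 60 × 10, A = 600 mm², x = 40 mm, Ī = 180 000 mm⁴.
Centroid: x̄ = ΣA·x / ΣA = 21.8 mm.
Transfer each piece to the vertical centroidal axis using Ī + A·d² with d = x − 21.8:
  vertical leg: d = -16.8 mm → contributes +188 873 mm⁴
  horizontal leg (remainder): d = 18.2 mm → contributes +378 744 mm⁴
Total I = 567 617 mm⁴.
Extreme fibre distance c = 48.2 mm; S = I/c = 11776.3 mm³.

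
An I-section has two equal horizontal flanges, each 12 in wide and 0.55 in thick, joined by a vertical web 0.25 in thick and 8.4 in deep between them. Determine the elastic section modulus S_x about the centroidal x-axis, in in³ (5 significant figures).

S_x ≈ 58.320 in³

Treat the section as a set of non-overlapping primitives; coordinates are from the bounding-box lower-left.
Bottom flange: 12 × 0.55, A = 6.6 in², y = 0.275 in, Ī = 0.166375 in⁴.
Web: 0.25 × 8.4, A = 2.1 in², y = 4.75 in, Ī = 12.348 in⁴.
Top flange: 12 × 0.55, A = 6.6 in², y = 9.225 in, Ī = 0.166375 in⁴.
By symmetry the centroid is at mid-height, ȳ = 4.75 in.
Transfer each piece to the centroidal x-axis using Ī + A·d² with d = y − 4.75:
  bottom flange: d = -4.475 in → contributes +132.3355 in⁴
  web: d = 0 in → contributes +12.348 in⁴
  top flange: d = 4.475 in → contributes +132.3355 in⁴
Total I = 277.019 in⁴.
Extreme fibre distance c = 4.75 in; S = I/c = 58.31979 in³.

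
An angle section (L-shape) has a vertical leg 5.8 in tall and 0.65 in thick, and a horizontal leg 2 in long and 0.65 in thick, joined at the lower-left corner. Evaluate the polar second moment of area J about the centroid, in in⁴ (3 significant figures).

Break the section into simple shapes (no overlaps), measuring from the bottom-left corner of the bounding box.
Vertical leg: 0.65 × 5.8, A = 3.77 in², y = 2.9 in, Ī = 10.569 in⁴.
Horizontal leg (remainder): 1.35 × 0.65, A = 0.8775 in², y = 0.325 in, Ī = 0.030895 in⁴.
Centroid: ȳ = ΣA·y / ΣA = 2.4138 in.
Transfer each piece to the centroidal x-axis using Ī + A·d² with d = y − 2.4138:
  vertical leg: d = 0.48619 in → contributes +11.46 in⁴
  horizontal leg (remainder): d = -2.0888 in → contributes +3.8595 in⁴
Total I = 15.319 in⁴.
For the y-axis: x̄ = 0.51381 in.
Repeating about the centroidal y-axis gives I_y = 0.97782 in⁴.
Polar second moment: J = I_x + I_y = 16.297 in⁴.

J ≈ 16.3 in⁴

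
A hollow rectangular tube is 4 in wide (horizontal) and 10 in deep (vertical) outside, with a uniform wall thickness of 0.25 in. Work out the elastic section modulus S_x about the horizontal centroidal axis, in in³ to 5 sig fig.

S_x ≈ 16.653 in³

Treat the section as a set of non-overlapping primitives; coordinates are from the bounding-box lower-left.
Outer rectangle: 4 × 10, A = 40 in², y = 5 in, Ī = 333.3333 in⁴.
Inner void (subtracted): 3.5 × 9.5, A = 33.25 in², y = 5 in, Ī = 250.0677 in⁴.
By symmetry the centroid is at mid-height, ȳ = 5 in.
All pieces are centred on the horizontal centroidal axis, so I = ΣĪ (holes subtracted) = 83.26563 in⁴.
Extreme fibre distance c = 5 in; S = I/c = 16.65313 in³.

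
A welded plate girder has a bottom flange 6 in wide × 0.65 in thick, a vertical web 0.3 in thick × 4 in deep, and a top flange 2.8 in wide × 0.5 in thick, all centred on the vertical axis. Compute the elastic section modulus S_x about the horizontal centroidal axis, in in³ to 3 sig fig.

S_x ≈ 7.20 in³

Treat the section as a set of non-overlapping primitives; coordinates are from the bounding-box lower-left.
Bottom plate: 6 × 0.65, A = 3.9 in², y = 0.325 in, Ī = 0.13731 in⁴.
Web plate: 0.3 × 4, A = 1.2 in², y = 2.65 in, Ī = 1.6 in⁴.
Top plate: 2.8 × 0.5, A = 1.4 in², y = 4.9 in, Ī = 0.029167 in⁴.
Centroid: ȳ = ΣA·y / ΣA = 1.7396 in.
Transfer each piece to the horizontal centroidal axis using Ī + A·d² with d = y − 1.7396:
  bottom plate: d = -1.4146 in → contributes +7.9417 in⁴
  web plate: d = 0.91038 in → contributes +2.5946 in⁴
  top plate: d = 3.1604 in → contributes +14.012 in⁴
Total I = 24.549 in⁴.
Extreme fibre distance c = 3.4104 in; S = I/c = 7.1982 in³.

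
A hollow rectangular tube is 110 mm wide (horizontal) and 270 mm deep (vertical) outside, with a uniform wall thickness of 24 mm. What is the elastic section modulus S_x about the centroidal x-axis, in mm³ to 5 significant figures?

S_x ≈ 9.1777 × 10⁵ mm³

Break the section into simple shapes (no overlaps), measuring from the bottom-left corner of the bounding box.
Outer rectangle: 110 × 270, A = 29 700 mm², y = 135 mm, Ī = 180 427 500 mm⁴.
Inner void (subtracted): 62 × 222, A = 13 764 mm², y = 135 mm, Ī = 56 528 748 mm⁴.
By symmetry the centroid is at mid-height, ȳ = 135 mm.
All pieces are centred on the centroidal x-axis, so I = ΣĪ (holes subtracted) = 123 898 752 mm⁴.
Extreme fibre distance c = 135 mm; S = I/c = 917768.5 mm³.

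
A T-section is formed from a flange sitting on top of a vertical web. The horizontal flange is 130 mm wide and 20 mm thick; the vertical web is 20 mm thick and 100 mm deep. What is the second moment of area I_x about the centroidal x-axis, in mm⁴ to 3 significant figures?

I_x ≈ 5.82 × 10⁶ mm⁴

Decompose the section into non-overlapping parts with the origin at the bottom-left of its bounding rectangle.
Flange: 130 × 20, A = 2 600 mm², y = 110 mm, Ī = 86 667 mm⁴.
Web: 20 × 100, A = 2 000 mm², y = 50 mm, Ī = 1 666 667 mm⁴.
Centroid: ȳ = ΣA·y / ΣA = 83.913 mm.
Transfer each piece to the centroidal x-axis using Ī + A·d² with d = y − 83.913:
  flange: d = 26.087 mm → contributes +1 856 043 mm⁴
  web: d = -33.913 mm → contributes +3 966 856 mm⁴
Total I = 5 822 899 mm⁴.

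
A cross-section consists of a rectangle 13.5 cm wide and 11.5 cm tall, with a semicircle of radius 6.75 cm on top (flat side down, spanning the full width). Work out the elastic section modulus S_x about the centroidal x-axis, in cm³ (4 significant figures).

S_x ≈ 569.9 cm³

Split into non-overlapping primitives; take the origin at the lower-left of the bounding box.
Rectangular body: 13.5 × 11.5, A = 155.25 cm², y = 5.75 cm, Ī = 1710.98 cm⁴.
Semicircular cap: semicircle r = 6.75, A = 71.5694 cm², y = 14.3648 cm, Ī = 227.849 cm⁴.
Centroid: ȳ = ΣA·y / ΣA = 8.46827 cm.
Transfer each piece to the centroidal x-axis using Ī + A·d² with d = y − 8.46827:
  rectangular body: d = -2.71827 cm → contributes +2858.12 cm⁴
  semicircular cap: d = 5.89652 cm → contributes +2716.25 cm⁴
Total I = 5574.37 cm⁴.
Extreme fibre distance c = 9.78173 cm; S = I/c = 569.875 cm³.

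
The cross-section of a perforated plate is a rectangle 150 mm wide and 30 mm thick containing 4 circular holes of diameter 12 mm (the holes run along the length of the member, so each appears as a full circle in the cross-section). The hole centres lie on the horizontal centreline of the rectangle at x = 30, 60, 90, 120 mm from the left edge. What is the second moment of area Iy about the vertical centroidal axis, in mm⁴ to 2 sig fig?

Decompose the section into non-overlapping parts with the origin at the bottom-left of its bounding rectangle.
Plate: 150 × 30, A = 4 500 mm², x = 75 mm, Ī = 8 437 500 mm⁴.
Hole 1 (subtracted): ⌀12, A = 113.1 mm², x = 30 mm, Ī = 1 018 mm⁴.
Hole 2 (subtracted): ⌀12, A = 113.1 mm², x = 60 mm, Ī = 1 018 mm⁴.
Hole 3 (subtracted): ⌀12, A = 113.1 mm², x = 90 mm, Ī = 1 018 mm⁴.
Hole 4 (subtracted): ⌀12, A = 113.1 mm², x = 120 mm, Ī = 1 018 mm⁴.
By symmetry the centroid is at mid-width, x̄ = 75 mm.
Transfer each piece to the vertical centroidal axis using Ī + A·d² with d = x − 75:
  plate: d = 0 mm → contributes +8 437 500 mm⁴
  hole 1: d = -45 mm → contributes −230 040 mm⁴
  hole 2: d = -15 mm → contributes −26 465 mm⁴
  hole 3: d = 15 mm → contributes −26 465 mm⁴
  hole 4: d = 45 mm → contributes −230 040 mm⁴
Total I = 7 924 490 mm⁴.

Iy ≈ 7.9 × 10⁶ mm⁴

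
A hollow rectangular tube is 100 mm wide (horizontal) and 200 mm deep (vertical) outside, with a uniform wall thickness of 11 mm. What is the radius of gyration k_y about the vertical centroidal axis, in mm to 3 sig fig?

Split into non-overlapping primitives; take the origin at the lower-left of the bounding box.
Outer rectangle: 100 × 200, A = 20 000 mm², x = 50 mm, Ī = 16 666 667 mm⁴.
Inner void (subtracted): 78 × 178, A = 13 884 mm², x = 50 mm, Ī = 7 039 188 mm⁴.
By symmetry the centroid is at mid-width, x̄ = 50 mm.
All pieces are centred on the vertical centroidal axis, so I = ΣĪ (holes subtracted) = 9 627 479 mm⁴.
Radius of gyration: k = √(I/A) = √(9 627 479 / 6 116) = 39.676 mm.

k_y ≈ 39.7 mm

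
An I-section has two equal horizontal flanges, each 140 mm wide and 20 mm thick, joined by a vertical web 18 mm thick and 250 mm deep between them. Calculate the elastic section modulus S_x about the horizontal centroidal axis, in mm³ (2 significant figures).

S_x ≈ 8.7 × 10⁵ mm³

Break the section into simple shapes (no overlaps), measuring from the bottom-left corner of the bounding box.
Bottom flange: 140 × 20, A = 2 800 mm², y = 10 mm, Ī = 93 333 mm⁴.
Web: 18 × 250, A = 4 500 mm², y = 145 mm, Ī = 23 437 500 mm⁴.
Top flange: 140 × 20, A = 2 800 mm², y = 280 mm, Ī = 93 333 mm⁴.
By symmetry the centroid is at mid-height, ȳ = 145 mm.
Transfer each piece to the horizontal centroidal axis using Ī + A·d² with d = y − 145:
  bottom flange: d = -135 mm → contributes +51 123 333 mm⁴
  web: d = 0 mm → contributes +23 437 500 mm⁴
  top flange: d = 135 mm → contributes +51 123 333 mm⁴
Total I = 125 684 167 mm⁴.
Extreme fibre distance c = 145 mm; S = I/c = 866 787 mm³.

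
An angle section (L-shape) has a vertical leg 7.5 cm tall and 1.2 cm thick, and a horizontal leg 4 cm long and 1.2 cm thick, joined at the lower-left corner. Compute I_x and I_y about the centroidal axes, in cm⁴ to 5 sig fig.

I_x ≈ 66.867 cm⁴, I_y ≈ 13.062 cm⁴

Split into non-overlapping primitives; take the origin at the lower-left of the bounding box.
Vertical leg: 1.2 × 7.5, A = 9 cm², y = 3.75 cm, Ī = 42.1875 cm⁴.
Horizontal leg (remainder): 2.8 × 1.2, A = 3.36 cm², y = 0.6 cm, Ī = 0.4032 cm⁴.
Centroid: ȳ = ΣA·y / ΣA = 2.893689 cm.
Transfer each piece to the centroidal x-axis using Ī + A·d² with d = y − 2.893689:
  vertical leg: d = 0.8563107 cm → contributes +48.78691 cm⁴
  horizontal leg (remainder): d = -2.293689 cm → contributes +18.0802 cm⁴
Total I = 66.86711 cm⁴.
For the y-axis: x̄ = 1.143689 cm.
Repeating about the centroidal y-axis gives I_y = 13.06161 cm⁴.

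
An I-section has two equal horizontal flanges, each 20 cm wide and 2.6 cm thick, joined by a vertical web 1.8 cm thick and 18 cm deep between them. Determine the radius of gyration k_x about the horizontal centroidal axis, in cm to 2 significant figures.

k_x ≈ 9.4 cm

Treat the section as a set of non-overlapping primitives; coordinates are from the bounding-box lower-left.
Bottom flange: 20 × 2.6, A = 52 cm², y = 1.3 cm, Ī = 29.29 cm⁴.
Web: 1.8 × 18, A = 32.4 cm², y = 11.6 cm, Ī = 874.8 cm⁴.
Top flange: 20 × 2.6, A = 52 cm², y = 21.9 cm, Ī = 29.29 cm⁴.
By symmetry the centroid is at mid-height, ȳ = 11.6 cm.
Transfer each piece to the horizontal centroidal axis using Ī + A·d² with d = y − 11.6:
  bottom flange: d = -10.3 cm → contributes +5 546 cm⁴
  web: d = 0 cm → contributes +874.8 cm⁴
  top flange: d = 10.3 cm → contributes +5 546 cm⁴
Total I = 11 967 cm⁴.
Radius of gyration: k = √(I/A) = √(11 967 / 136.4) = 9.367 cm.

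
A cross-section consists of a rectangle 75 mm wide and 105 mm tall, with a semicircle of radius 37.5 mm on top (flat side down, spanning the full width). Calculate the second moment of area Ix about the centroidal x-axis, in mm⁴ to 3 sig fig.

Ix ≈ 1.55 × 10⁷ mm⁴

Split into non-overlapping primitives; take the origin at the lower-left of the bounding box.
Rectangular body: 75 × 105, A = 7 875 mm², y = 52.5 mm, Ī = 7 235 156 mm⁴.
Semicircular cap: semicircle r = 37.5, A = 2208.9 mm², y = 120.92 mm, Ī = 217 049 mm⁴.
Centroid: ȳ = ΣA·y / ΣA = 67.487 mm.
Transfer each piece to the centroidal x-axis using Ī + A·d² with d = y − 67.487:
  rectangular body: d = -14.987 mm → contributes +9 003 898 mm⁴
  semicircular cap: d = 53.429 mm → contributes +6 522 739 mm⁴
Total I = 15 526 637 mm⁴.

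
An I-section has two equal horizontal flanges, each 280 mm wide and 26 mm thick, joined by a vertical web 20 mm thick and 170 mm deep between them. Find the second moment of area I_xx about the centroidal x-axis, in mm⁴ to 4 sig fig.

Split into non-overlapping primitives; take the origin at the lower-left of the bounding box.
Bottom flange: 280 × 26, A = 7 280 mm², y = 13 mm, Ī = 410 107 mm⁴.
Web: 20 × 170, A = 3 400 mm², y = 111 mm, Ī = 8 188 333 mm⁴.
Top flange: 280 × 26, A = 7 280 mm², y = 209 mm, Ī = 410 107 mm⁴.
By symmetry the centroid is at mid-height, ȳ = 111 mm.
Transfer each piece to the centroidal x-axis using Ī + A·d² with d = y − 111:
  bottom flange: d = -98 mm → contributes +70 327 227 mm⁴
  web: d = 0 mm → contributes +8 188 333 mm⁴
  top flange: d = 98 mm → contributes +70 327 227 mm⁴
Total I = 148 842 787 mm⁴.

I_xx ≈ 1.488 × 10⁸ mm⁴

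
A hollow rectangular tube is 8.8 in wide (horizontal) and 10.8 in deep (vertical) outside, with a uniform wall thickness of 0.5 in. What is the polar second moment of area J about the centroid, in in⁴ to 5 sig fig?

J ≈ 537.79 in⁴

Decompose the section into non-overlapping parts with the origin at the bottom-left of its bounding rectangle.
Outer rectangle: 8.8 × 10.8, A = 95.04 in², y = 5.4 in, Ī = 923.7888 in⁴.
Inner void (subtracted): 7.8 × 9.8, A = 76.44 in², y = 5.4 in, Ī = 611.7748 in⁴.
By symmetry the centroid is at mid-height, ȳ = 5.4 in.
All pieces are centred on the centroidal x-axis, so I = ΣĪ (holes subtracted) = 312.014 in⁴.
Repeating about the centroidal y-axis gives I_y = 225.774 in⁴.
Polar second moment: J = I_x + I_y = 537.788 in⁴.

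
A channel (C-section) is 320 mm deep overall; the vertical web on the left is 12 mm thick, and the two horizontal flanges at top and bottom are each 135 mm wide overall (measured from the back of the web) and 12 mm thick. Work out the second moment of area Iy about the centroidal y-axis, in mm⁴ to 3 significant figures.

Decompose the section into non-overlapping parts with the origin at the bottom-left of its bounding rectangle.
Web: 12 × 320, A = 3 840 mm², x = 6 mm, Ī = 46 080 mm⁴.
Top flange (beyond web): 123 × 12, A = 1 476 mm², x = 73.5 mm, Ī = 1 860 867 mm⁴.
Bottom flange (beyond web): 123 × 12, A = 1 476 mm², x = 73.5 mm, Ī = 1 860 867 mm⁴.
Centroid: x̄ = ΣA·x / ΣA = 35.337 mm.
Transfer each piece to the centroidal y-axis using Ī + A·d² with d = x − 35.337:
  web: d = -29.337 mm → contributes +3 351 115 mm⁴
  top flange (beyond web): d = 38.163 mm → contributes +4 010 484 mm⁴
  bottom flange (beyond web): d = 38.163 mm → contributes +4 010 484 mm⁴
Total I = 11 372 083 mm⁴.

Iy ≈ 1.14 × 10⁷ mm⁴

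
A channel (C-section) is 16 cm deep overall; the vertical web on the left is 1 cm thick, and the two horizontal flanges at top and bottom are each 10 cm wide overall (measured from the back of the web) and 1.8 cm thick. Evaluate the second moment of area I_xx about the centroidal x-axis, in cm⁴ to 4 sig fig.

I_xx ≈ 1983 cm⁴

Decompose the section into non-overlapping parts with the origin at the bottom-left of its bounding rectangle.
Web: 1 × 16, A = 16 cm², y = 8 cm, Ī = 341.333 cm⁴.
Top flange (beyond web): 9 × 1.8, A = 16.2 cm², y = 15.1 cm, Ī = 4.374 cm⁴.
Bottom flange (beyond web): 9 × 1.8, A = 16.2 cm², y = 0.9 cm, Ī = 4.374 cm⁴.
By symmetry the centroid is at mid-height, ȳ = 8 cm.
Transfer each piece to the centroidal x-axis using Ī + A·d² with d = y − 8:
  web: d = 0 cm → contributes +341.333 cm⁴
  top flange (beyond web): d = 7.1 cm → contributes +821.016 cm⁴
  bottom flange (beyond web): d = -7.1 cm → contributes +821.016 cm⁴
Total I = 1983.37 cm⁴.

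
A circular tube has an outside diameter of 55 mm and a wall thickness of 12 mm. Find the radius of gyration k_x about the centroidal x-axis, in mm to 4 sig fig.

k_x ≈ 15.78 mm

Split into non-overlapping primitives; take the origin at the lower-left of the bounding box.
Outer circle: ⌀55, A = 2375.83 mm², y = 27.5 mm, Ī = 449 180 mm⁴.
Bore (subtracted): ⌀31, A = 754.768 mm², y = 27.5 mm, Ī = 45333.2 mm⁴.
By symmetry the centroid is at mid-height, ȳ = 27.5 mm.
All pieces are centred on the centroidal x-axis, so I = ΣĪ (holes subtracted) = 403 847 mm⁴.
Radius of gyration: k = √(I/A) = √(403 847 / 1621.06) = 15.7837 mm.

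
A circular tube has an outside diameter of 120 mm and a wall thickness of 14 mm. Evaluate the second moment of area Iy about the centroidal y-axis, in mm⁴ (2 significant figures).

Split into non-overlapping primitives; take the origin at the lower-left of the bounding box.
Outer circle: ⌀120, A = 11 310 mm², x = 60 mm, Ī = 10 178 760 mm⁴.
Bore (subtracted): ⌀92, A = 6 648 mm², x = 60 mm, Ī = 3 516 586 mm⁴.
By symmetry the centroid is at mid-width, x̄ = 60 mm.
All pieces are centred on the centroidal y-axis, so I = ΣĪ (holes subtracted) = 6 662 174 mm⁴.

Iy ≈ 6.7 × 10⁶ mm⁴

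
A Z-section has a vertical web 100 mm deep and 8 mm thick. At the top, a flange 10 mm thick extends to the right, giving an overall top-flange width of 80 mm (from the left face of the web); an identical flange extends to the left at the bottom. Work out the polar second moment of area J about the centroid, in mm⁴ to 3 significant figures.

J ≈ 6.53 × 10⁶ mm⁴

Break the section into simple shapes (no overlaps), measuring from the bottom-left corner of the bounding box.
Web: 8 × 100, A = 800 mm², y = 50 mm, Ī = 666 667 mm⁴.
Top flange (beyond web): 72 × 10, A = 720 mm², y = 95 mm, Ī = 6 000 mm⁴.
Bottom flange (beyond web): 72 × 10, A = 720 mm², y = 5 mm, Ī = 6 000 mm⁴.
Centroid: ȳ = ΣA·y / ΣA = 50 mm.
Transfer each piece to the centroidal x-axis using Ī + A·d² with d = y − 50:
  web: d = 0 mm → contributes +666 667 mm⁴
  top flange (beyond web): d = 45 mm → contributes +1 464 000 mm⁴
  bottom flange (beyond web): d = -45 mm → contributes +1 464 000 mm⁴
Total I = 3 594 667 mm⁴.
For the y-axis: x̄ = 76 mm.
Repeating about the centroidal y-axis gives I_y = 2 930 347 mm⁴.
Polar second moment: J = I_x + I_y = 6 525 013 mm⁴.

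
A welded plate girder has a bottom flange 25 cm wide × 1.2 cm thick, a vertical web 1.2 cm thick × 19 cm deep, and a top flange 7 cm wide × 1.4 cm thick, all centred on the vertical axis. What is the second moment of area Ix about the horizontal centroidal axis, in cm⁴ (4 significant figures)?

Break the section into simple shapes (no overlaps), measuring from the bottom-left corner of the bounding box.
Bottom plate: 25 × 1.2, A = 30 cm², y = 0.6 cm, Ī = 3.6 cm⁴.
Web plate: 1.2 × 19, A = 22.8 cm², y = 10.7 cm, Ī = 685.9 cm⁴.
Top plate: 7 × 1.4, A = 9.8 cm², y = 20.9 cm, Ī = 1.60067 cm⁴.
Centroid: ȳ = ΣA·y / ΣA = 7.45655 cm.
Transfer each piece to the horizontal centroidal axis using Ī + A·d² with d = y − 7.45655:
  bottom plate: d = -6.85655 cm → contributes +1413.97 cm⁴
  web plate: d = 3.24345 cm → contributes +925.755 cm⁴
  top plate: d = 13.4435 cm → contributes +1772.72 cm⁴
Total I = 4112.44 cm⁴.

Ix ≈ 4112 cm⁴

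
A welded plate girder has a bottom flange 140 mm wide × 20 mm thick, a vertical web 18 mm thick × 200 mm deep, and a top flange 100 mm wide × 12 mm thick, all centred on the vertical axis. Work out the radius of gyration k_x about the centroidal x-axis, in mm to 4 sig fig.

Split into non-overlapping primitives; take the origin at the lower-left of the bounding box.
Bottom plate: 140 × 20, A = 2 800 mm², y = 10 mm, Ī = 93333.3 mm⁴.
Web plate: 18 × 200, A = 3 600 mm², y = 120 mm, Ī = 12 000 000 mm⁴.
Top plate: 100 × 12, A = 1 200 mm², y = 226 mm, Ī = 14 400 mm⁴.
Centroid: ȳ = ΣA·y / ΣA = 96.2105 mm.
Transfer each piece to the centroidal x-axis using Ī + A·d² with d = y − 96.2105:
  bottom plate: d = -86.2105 mm → contributes +20 903 647 mm⁴
  web plate: d = 23.7895 mm → contributes +14 037 381 mm⁴
  top plate: d = 129.789 mm → contributes +20 228 769 mm⁴
Total I = 55 169 796 mm⁴.
Radius of gyration: k = √(I/A) = √(55 169 796 / 7 600) = 85.2008 mm.

k_x ≈ 85.20 mm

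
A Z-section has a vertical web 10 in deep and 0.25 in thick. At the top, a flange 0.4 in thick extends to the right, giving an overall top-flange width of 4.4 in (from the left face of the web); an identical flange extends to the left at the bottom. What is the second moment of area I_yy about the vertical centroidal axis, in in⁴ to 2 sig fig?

I_yy ≈ 21 in⁴

Treat the section as a set of non-overlapping primitives; coordinates are from the bounding-box lower-left.
Web: 0.25 × 10, A = 2.5 in², x = 4.275 in, Ī = 0.01302 in⁴.
Top flange (beyond web): 4.15 × 0.4, A = 1.66 in², x = 6.475 in, Ī = 2.382 in⁴.
Bottom flange (beyond web): 4.15 × 0.4, A = 1.66 in², x = 2.075 in, Ī = 2.382 in⁴.
Centroid: x̄ = ΣA·x / ΣA = 4.275 in.
Transfer each piece to the vertical centroidal axis using Ī + A·d² with d = x − 4.275:
  web: d = 0 in → contributes +0.01302 in⁴
  top flange (beyond web): d = 2.2 in → contributes +10.42 in⁴
  bottom flange (beyond web): d = -2.2 in → contributes +10.42 in⁴
Total I = 20.85 in⁴.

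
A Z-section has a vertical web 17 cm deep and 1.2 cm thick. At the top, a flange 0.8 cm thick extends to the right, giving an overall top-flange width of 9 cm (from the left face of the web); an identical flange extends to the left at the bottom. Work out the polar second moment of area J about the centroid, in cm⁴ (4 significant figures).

J ≈ 1629 cm⁴

Break the section into simple shapes (no overlaps), measuring from the bottom-left corner of the bounding box.
Web: 1.2 × 17, A = 20.4 cm², y = 8.5 cm, Ī = 491.3 cm⁴.
Top flange (beyond web): 7.8 × 0.8, A = 6.24 cm², y = 16.6 cm, Ī = 0.3328 cm⁴.
Bottom flange (beyond web): 7.8 × 0.8, A = 6.24 cm², y = 0.4 cm, Ī = 0.3328 cm⁴.
Centroid: ȳ = ΣA·y / ΣA = 8.5 cm.
Transfer each piece to the centroidal x-axis using Ī + A·d² with d = y − 8.5:
  web: d = 0 cm → contributes +491.3 cm⁴
  top flange (beyond web): d = 8.1 cm → contributes +409.739 cm⁴
  bottom flange (beyond web): d = -8.1 cm → contributes +409.739 cm⁴
Total I = 1310.78 cm⁴.
For the y-axis: x̄ = 8.4 cm.
Repeating about the centroidal y-axis gives I_y = 318.442 cm⁴.
Polar second moment: J = I_x + I_y = 1629.22 cm⁴.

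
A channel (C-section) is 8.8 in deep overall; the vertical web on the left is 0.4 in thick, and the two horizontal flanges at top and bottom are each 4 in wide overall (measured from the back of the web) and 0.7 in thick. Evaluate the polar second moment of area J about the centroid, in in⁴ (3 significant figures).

Break the section into simple shapes (no overlaps), measuring from the bottom-left corner of the bounding box.
Web: 0.4 × 8.8, A = 3.52 in², y = 4.4 in, Ī = 22.716 in⁴.
Top flange (beyond web): 3.6 × 0.7, A = 2.52 in², y = 8.45 in, Ī = 0.1029 in⁴.
Bottom flange (beyond web): 3.6 × 0.7, A = 2.52 in², y = 0.35 in, Ī = 0.1029 in⁴.
By symmetry the centroid is at mid-height, ȳ = 4.4 in.
Transfer each piece to the centroidal x-axis using Ī + A·d² with d = y − 4.4:
  web: d = 0 in → contributes +22.716 in⁴
  top flange (beyond web): d = 4.05 in → contributes +41.437 in⁴
  bottom flange (beyond web): d = -4.05 in → contributes +41.437 in⁴
Total I = 105.59 in⁴.
For the y-axis: x̄ = 1.3776 in.
Repeating about the centroidal y-axis gives I_y = 13.78 in⁴.
Polar second moment: J = I_x + I_y = 119.37 in⁴.

J ≈ 119 in⁴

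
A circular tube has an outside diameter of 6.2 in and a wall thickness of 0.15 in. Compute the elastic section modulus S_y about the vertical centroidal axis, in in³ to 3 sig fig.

Decompose the section into non-overlapping parts with the origin at the bottom-left of its bounding rectangle.
Outer circle: ⌀6.2, A = 30.191 in², x = 3.1 in, Ī = 72.533 in⁴.
Bore (subtracted): ⌀5.9, A = 27.34 in², x = 3.1 in, Ī = 59.481 in⁴.
By symmetry the centroid is at mid-width, x̄ = 3.1 in.
All pieces are centred on the vertical centroidal axis, so I = ΣĪ (holes subtracted) = 13.052 in⁴.
Extreme fibre distance c = 3.1 in; S = I/c = 4.2104 in³.

S_y ≈ 4.21 in³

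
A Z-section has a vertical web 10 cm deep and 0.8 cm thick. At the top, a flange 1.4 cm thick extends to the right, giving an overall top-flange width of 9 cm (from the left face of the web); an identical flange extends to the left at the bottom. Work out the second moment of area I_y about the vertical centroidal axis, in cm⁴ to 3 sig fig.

Decompose the section into non-overlapping parts with the origin at the bottom-left of its bounding rectangle.
Web: 0.8 × 10, A = 8 cm², x = 8.6 cm, Ī = 0.42667 cm⁴.
Top flange (beyond web): 8.2 × 1.4, A = 11.48 cm², x = 13.1 cm, Ī = 64.326 cm⁴.
Bottom flange (beyond web): 8.2 × 1.4, A = 11.48 cm², x = 4.1 cm, Ī = 64.326 cm⁴.
Centroid: x̄ = ΣA·x / ΣA = 8.6 cm.
Transfer each piece to the vertical centroidal axis using Ī + A·d² with d = x − 8.6:
  web: d = 0 cm → contributes +0.42667 cm⁴
  top flange (beyond web): d = 4.5 cm → contributes +296.8 cm⁴
  bottom flange (beyond web): d = -4.5 cm → contributes +296.8 cm⁴
Total I = 594.02 cm⁴.

I_y ≈ 594 cm⁴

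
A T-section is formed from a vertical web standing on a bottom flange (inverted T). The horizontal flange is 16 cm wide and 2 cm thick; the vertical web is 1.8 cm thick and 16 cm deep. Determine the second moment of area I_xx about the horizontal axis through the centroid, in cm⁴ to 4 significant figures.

Decompose the section into non-overlapping parts with the origin at the bottom-left of its bounding rectangle.
Flange: 16 × 2, A = 32 cm², y = 1 cm, Ī = 10.6667 cm⁴.
Web: 1.8 × 16, A = 28.8 cm², y = 10 cm, Ī = 614.4 cm⁴.
Centroid: ȳ = ΣA·y / ΣA = 5.26316 cm.
Transfer each piece to the horizontal axis through the centroid using Ī + A·d² with d = y − 5.26316:
  flange: d = -4.26316 cm → contributes +592.251 cm⁴
  web: d = 4.73684 cm → contributes +1260.6 cm⁴
Total I = 1852.86 cm⁴.

I_xx ≈ 1853 cm⁴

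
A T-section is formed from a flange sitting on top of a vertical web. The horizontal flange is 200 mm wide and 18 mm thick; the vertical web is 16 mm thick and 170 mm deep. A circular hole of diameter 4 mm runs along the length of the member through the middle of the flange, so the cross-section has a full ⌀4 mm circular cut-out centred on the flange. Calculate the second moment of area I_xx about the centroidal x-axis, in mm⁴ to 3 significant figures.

I_xx ≈ 2.03 × 10⁷ mm⁴

Break the section into simple shapes (no overlaps), measuring from the bottom-left corner of the bounding box.
Flange: 200 × 18, A = 3 600 mm², y = 179 mm, Ī = 97 200 mm⁴.
Web: 16 × 170, A = 2 720 mm², y = 85 mm, Ī = 6 550 667 mm⁴.
Hole (subtracted): ⌀4, A = 12.566 mm², y = 179 mm, Ī = 12.566 mm⁴.
Centroid: ȳ = ΣA·y / ΣA = 138.46 mm.
Transfer each piece to the centroidal x-axis using Ī + A·d² with d = y − 138.46:
  flange: d = 40.536 mm → contributes +6 012 689 mm⁴
  web: d = -53.464 mm → contributes +14 325 427 mm⁴
  hole: d = 40.536 mm → contributes −20 662 mm⁴
Total I = 20 317 454 mm⁴.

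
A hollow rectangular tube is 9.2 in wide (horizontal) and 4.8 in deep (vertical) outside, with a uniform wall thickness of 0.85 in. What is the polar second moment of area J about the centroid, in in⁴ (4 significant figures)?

J ≈ 268.7 in⁴

Decompose the section into non-overlapping parts with the origin at the bottom-left of its bounding rectangle.
Outer rectangle: 9.2 × 4.8, A = 44.16 in², y = 2.4 in, Ī = 84.7872 in⁴.
Inner void (subtracted): 7.5 × 3.1, A = 23.25 in², y = 2.4 in, Ī = 18.6194 in⁴.
By symmetry the centroid is at mid-height, ȳ = 2.4 in.
All pieces are centred on the centroidal x-axis, so I = ΣĪ (holes subtracted) = 66.1678 in⁴.
Repeating about the centroidal y-axis gives I_y = 202.491 in⁴.
Polar second moment: J = I_x + I_y = 268.659 in⁴.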